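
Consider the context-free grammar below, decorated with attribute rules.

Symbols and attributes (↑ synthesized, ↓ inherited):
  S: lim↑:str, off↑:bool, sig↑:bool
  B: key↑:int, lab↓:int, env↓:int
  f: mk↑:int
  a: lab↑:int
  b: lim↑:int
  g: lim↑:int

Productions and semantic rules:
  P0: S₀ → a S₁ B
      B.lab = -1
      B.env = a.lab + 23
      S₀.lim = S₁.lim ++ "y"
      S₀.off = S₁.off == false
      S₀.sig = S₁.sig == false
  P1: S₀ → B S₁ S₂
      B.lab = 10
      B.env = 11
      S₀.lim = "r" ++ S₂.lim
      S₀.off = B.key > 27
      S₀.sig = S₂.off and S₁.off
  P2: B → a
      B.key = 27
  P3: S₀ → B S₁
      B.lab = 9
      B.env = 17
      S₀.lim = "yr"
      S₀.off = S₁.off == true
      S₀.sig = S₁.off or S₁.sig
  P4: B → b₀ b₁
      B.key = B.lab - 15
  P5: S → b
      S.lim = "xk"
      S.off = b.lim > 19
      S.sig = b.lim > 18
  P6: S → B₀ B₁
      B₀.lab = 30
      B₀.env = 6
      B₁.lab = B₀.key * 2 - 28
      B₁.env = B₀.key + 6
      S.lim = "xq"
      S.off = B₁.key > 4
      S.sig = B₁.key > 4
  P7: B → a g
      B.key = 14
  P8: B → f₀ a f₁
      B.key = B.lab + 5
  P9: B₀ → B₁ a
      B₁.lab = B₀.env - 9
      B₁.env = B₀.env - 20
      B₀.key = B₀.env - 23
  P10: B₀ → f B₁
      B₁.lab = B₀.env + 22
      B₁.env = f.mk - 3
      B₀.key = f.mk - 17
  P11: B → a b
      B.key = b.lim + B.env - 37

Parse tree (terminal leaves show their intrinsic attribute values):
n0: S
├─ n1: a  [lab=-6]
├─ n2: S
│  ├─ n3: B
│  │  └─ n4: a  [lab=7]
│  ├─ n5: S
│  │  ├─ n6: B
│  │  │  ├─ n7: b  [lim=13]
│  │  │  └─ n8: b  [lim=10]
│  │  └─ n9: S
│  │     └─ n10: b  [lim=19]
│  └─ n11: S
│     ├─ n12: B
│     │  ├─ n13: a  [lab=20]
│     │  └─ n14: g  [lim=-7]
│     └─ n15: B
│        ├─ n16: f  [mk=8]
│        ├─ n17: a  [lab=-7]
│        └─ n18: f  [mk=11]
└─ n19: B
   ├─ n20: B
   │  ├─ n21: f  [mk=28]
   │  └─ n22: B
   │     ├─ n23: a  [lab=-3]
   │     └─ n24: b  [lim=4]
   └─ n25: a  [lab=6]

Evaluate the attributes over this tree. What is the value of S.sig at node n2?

false

1. n1.lab = -6  [terminal]
2. n3.lab = 10  [10]
3. n3.env = 11  [11]
4. n4.lab = 7  [terminal]
5. n3.key = 27  [27]
6. n6.lab = 9  [9]
7. n6.env = 17  [17]
8. n7.lim = 13  [terminal]
9. n8.lim = 10  [terminal]
10. n6.key = -6  [B.lab - 15]
11. n10.lim = 19  [terminal]
12. n9.lim = "xk"  ["xk"]
13. n9.off = false  [b.lim > 19]
14. n9.sig = true  [b.lim > 18]
15. n5.lim = "yr"  ["yr"]
16. n5.off = false  [S₁.off == true]
17. n5.sig = true  [S₁.off or S₁.sig]
18. n12.lab = 30  [30]
19. n12.env = 6  [6]
20. n13.lab = 20  [terminal]
21. n14.lim = -7  [terminal]
22. n12.key = 14  [14]
23. n15.lab = 0  [B₀.key * 2 - 28]
24. n15.env = 20  [B₀.key + 6]
25. n16.mk = 8  [terminal]
26. n17.lab = -7  [terminal]
27. n18.mk = 11  [terminal]
28. n15.key = 5  [B.lab + 5]
29. n11.lim = "xq"  ["xq"]
30. n11.off = true  [B₁.key > 4]
31. n11.sig = true  [B₁.key > 4]
32. n2.lim = "rxq"  ["r" ++ S₂.lim]
33. n2.off = false  [B.key > 27]
34. n2.sig = false  [S₂.off and S₁.off]
35. n19.lab = -1  [-1]
36. n19.env = 17  [a.lab + 23]
37. n20.lab = 8  [B₀.env - 9]
38. n20.env = -3  [B₀.env - 20]
39. n21.mk = 28  [terminal]
40. n22.lab = 19  [B₀.env + 22]
41. n22.env = 25  [f.mk - 3]
42. n23.lab = -3  [terminal]
43. n24.lim = 4  [terminal]
44. n22.key = -8  [b.lim + B.env - 37]
45. n20.key = 11  [f.mk - 17]
46. n25.lab = 6  [terminal]
47. n19.key = -6  [B₀.env - 23]
48. n0.lim = "rxqy"  [S₁.lim ++ "y"]
49. n0.off = true  [S₁.off == false]
50. n0.sig = true  [S₁.sig == false]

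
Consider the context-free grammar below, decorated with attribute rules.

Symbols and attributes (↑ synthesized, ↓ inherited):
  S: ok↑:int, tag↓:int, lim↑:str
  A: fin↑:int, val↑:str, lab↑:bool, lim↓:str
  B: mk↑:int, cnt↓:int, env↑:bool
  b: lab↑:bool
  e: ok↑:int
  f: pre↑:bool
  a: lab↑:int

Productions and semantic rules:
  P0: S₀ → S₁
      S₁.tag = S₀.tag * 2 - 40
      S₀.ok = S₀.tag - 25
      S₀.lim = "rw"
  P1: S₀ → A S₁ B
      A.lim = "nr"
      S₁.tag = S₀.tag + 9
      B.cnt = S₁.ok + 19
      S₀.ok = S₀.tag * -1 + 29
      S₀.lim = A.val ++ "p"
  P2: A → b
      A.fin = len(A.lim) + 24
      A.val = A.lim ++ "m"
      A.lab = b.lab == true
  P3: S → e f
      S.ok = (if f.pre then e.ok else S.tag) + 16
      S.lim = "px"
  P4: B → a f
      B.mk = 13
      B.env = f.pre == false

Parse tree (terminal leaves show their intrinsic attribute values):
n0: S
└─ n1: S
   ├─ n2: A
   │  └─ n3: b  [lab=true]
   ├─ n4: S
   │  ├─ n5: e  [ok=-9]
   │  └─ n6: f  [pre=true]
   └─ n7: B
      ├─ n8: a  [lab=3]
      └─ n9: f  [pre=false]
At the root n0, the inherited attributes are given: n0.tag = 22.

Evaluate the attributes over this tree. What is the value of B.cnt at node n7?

26

1. n0.tag = 22  [given at root]
2. n1.tag = 4  [S₀.tag * 2 - 40]
3. n2.lim = "nr"  ["nr"]
4. n3.lab = true  [terminal]
5. n2.fin = 26  [len(A.lim) + 24]
6. n2.val = "nrm"  [A.lim ++ "m"]
7. n2.lab = true  [b.lab == true]
8. n4.tag = 13  [S₀.tag + 9]
9. n5.ok = -9  [terminal]
10. n6.pre = true  [terminal]
11. n4.ok = 7  [(if f.pre then e.ok else S.tag) + 16]
12. n4.lim = "px"  ["px"]
13. n7.cnt = 26  [S₁.ok + 19]
14. n8.lab = 3  [terminal]
15. n9.pre = false  [terminal]
16. n7.mk = 13  [13]
17. n7.env = true  [f.pre == false]
18. n1.ok = 25  [S₀.tag * -1 + 29]
19. n1.lim = "nrmp"  [A.val ++ "p"]
20. n0.ok = -3  [S₀.tag - 25]
21. n0.lim = "rw"  ["rw"]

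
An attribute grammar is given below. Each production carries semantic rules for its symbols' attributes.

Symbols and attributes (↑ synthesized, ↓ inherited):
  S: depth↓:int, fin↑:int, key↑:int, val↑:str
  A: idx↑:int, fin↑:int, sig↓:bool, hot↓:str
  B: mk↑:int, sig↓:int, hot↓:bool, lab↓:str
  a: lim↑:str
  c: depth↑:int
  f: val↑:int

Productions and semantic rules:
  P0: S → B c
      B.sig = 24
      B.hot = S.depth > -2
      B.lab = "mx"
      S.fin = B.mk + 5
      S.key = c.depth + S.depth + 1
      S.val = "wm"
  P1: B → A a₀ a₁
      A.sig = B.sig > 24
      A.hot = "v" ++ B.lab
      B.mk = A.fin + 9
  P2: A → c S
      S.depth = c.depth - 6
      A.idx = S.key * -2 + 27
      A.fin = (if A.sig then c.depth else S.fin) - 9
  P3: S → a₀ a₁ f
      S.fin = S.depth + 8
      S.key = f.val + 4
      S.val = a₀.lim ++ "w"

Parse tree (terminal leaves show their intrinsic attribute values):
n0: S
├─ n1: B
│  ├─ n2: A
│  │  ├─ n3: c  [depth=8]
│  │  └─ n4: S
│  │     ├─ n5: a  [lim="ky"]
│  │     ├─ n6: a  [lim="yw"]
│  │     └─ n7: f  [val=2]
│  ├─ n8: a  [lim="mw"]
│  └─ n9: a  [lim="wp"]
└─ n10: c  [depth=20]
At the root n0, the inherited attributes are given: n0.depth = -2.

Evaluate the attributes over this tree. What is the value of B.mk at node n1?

1. n0.depth = -2  [given at root]
2. n1.sig = 24  [24]
3. n1.hot = false  [S.depth > -2]
4. n1.lab = "mx"  ["mx"]
5. n2.sig = false  [B.sig > 24]
6. n2.hot = "vmx"  ["v" ++ B.lab]
7. n3.depth = 8  [terminal]
8. n4.depth = 2  [c.depth - 6]
9. n5.lim = "ky"  [terminal]
10. n6.lim = "yw"  [terminal]
11. n7.val = 2  [terminal]
12. n4.fin = 10  [S.depth + 8]
13. n4.key = 6  [f.val + 4]
14. n4.val = "kyw"  [a₀.lim ++ "w"]
15. n2.idx = 15  [S.key * -2 + 27]
16. n2.fin = 1  [(if A.sig then c.depth else S.fin) - 9]
17. n8.lim = "mw"  [terminal]
18. n9.lim = "wp"  [terminal]
19. n1.mk = 10  [A.fin + 9]
20. n10.depth = 20  [terminal]
21. n0.fin = 15  [B.mk + 5]
22. n0.key = 19  [c.depth + S.depth + 1]
23. n0.val = "wm"  ["wm"]

10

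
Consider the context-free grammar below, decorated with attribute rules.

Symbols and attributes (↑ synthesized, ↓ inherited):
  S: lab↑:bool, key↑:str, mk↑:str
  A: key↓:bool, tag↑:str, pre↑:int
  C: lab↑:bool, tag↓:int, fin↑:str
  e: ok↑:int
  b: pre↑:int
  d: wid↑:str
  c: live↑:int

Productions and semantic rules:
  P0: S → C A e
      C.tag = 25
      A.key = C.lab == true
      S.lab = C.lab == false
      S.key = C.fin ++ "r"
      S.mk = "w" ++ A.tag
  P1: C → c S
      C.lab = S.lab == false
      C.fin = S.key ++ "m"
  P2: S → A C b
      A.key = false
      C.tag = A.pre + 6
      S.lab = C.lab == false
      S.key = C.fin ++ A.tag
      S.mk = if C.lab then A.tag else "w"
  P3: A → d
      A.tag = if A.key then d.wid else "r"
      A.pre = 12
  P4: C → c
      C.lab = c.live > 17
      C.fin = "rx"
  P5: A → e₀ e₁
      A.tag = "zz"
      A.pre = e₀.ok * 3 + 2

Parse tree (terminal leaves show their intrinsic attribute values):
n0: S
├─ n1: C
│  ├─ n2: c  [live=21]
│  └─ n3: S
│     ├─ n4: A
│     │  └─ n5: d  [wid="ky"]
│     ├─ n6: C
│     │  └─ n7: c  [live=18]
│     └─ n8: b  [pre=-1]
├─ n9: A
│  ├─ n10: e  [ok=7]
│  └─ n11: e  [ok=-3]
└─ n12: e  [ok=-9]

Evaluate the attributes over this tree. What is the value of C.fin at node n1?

1. n1.tag = 25  [25]
2. n2.live = 21  [terminal]
3. n4.key = false  [false]
4. n5.wid = "ky"  [terminal]
5. n4.tag = "r"  [if A.key then d.wid else "r"]
6. n4.pre = 12  [12]
7. n6.tag = 18  [A.pre + 6]
8. n7.live = 18  [terminal]
9. n6.lab = true  [c.live > 17]
10. n6.fin = "rx"  ["rx"]
11. n8.pre = -1  [terminal]
12. n3.lab = false  [C.lab == false]
13. n3.key = "rxr"  [C.fin ++ A.tag]
14. n3.mk = "r"  [if C.lab then A.tag else "w"]
15. n1.lab = true  [S.lab == false]
16. n1.fin = "rxrm"  [S.key ++ "m"]
17. n9.key = true  [C.lab == true]
18. n10.ok = 7  [terminal]
19. n11.ok = -3  [terminal]
20. n9.tag = "zz"  ["zz"]
21. n9.pre = 23  [e₀.ok * 3 + 2]
22. n12.ok = -9  [terminal]
23. n0.lab = false  [C.lab == false]
24. n0.key = "rxrmr"  [C.fin ++ "r"]
25. n0.mk = "wzz"  ["w" ++ A.tag]

"rxrm"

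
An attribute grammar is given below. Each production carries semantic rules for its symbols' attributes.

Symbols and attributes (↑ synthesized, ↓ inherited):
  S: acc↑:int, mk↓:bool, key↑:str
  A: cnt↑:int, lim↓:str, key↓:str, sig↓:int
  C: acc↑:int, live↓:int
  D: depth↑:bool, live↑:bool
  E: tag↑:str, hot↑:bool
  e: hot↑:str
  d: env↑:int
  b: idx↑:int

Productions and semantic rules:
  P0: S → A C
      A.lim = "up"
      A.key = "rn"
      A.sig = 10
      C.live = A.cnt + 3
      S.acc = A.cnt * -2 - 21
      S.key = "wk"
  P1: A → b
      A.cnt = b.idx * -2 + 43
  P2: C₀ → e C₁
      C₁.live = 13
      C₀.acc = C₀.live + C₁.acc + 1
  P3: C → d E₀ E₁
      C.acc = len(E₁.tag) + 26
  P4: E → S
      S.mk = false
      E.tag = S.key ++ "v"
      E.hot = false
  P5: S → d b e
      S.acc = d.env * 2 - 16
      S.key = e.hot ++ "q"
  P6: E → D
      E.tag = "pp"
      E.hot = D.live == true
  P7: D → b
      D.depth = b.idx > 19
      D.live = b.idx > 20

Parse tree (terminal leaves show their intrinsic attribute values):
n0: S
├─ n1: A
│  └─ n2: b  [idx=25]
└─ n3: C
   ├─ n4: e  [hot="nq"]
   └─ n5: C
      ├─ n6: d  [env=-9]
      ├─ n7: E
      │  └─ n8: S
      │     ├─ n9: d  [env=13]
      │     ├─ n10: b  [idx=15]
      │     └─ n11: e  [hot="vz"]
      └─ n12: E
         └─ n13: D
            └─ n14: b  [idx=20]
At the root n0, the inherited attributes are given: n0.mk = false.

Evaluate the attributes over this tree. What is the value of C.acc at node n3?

1. n0.mk = false  [given at root]
2. n1.lim = "up"  ["up"]
3. n1.key = "rn"  ["rn"]
4. n1.sig = 10  [10]
5. n2.idx = 25  [terminal]
6. n1.cnt = -7  [b.idx * -2 + 43]
7. n3.live = -4  [A.cnt + 3]
8. n4.hot = "nq"  [terminal]
9. n5.live = 13  [13]
10. n6.env = -9  [terminal]
11. n8.mk = false  [false]
12. n9.env = 13  [terminal]
13. n10.idx = 15  [terminal]
14. n11.hot = "vz"  [terminal]
15. n8.acc = 10  [d.env * 2 - 16]
16. n8.key = "vzq"  [e.hot ++ "q"]
17. n7.tag = "vzqv"  [S.key ++ "v"]
18. n7.hot = false  [false]
19. n14.idx = 20  [terminal]
20. n13.depth = true  [b.idx > 19]
21. n13.live = false  [b.idx > 20]
22. n12.tag = "pp"  ["pp"]
23. n12.hot = false  [D.live == true]
24. n5.acc = 28  [len(E₁.tag) + 26]
25. n3.acc = 25  [C₀.live + C₁.acc + 1]
26. n0.acc = -7  [A.cnt * -2 - 21]
27. n0.key = "wk"  ["wk"]

25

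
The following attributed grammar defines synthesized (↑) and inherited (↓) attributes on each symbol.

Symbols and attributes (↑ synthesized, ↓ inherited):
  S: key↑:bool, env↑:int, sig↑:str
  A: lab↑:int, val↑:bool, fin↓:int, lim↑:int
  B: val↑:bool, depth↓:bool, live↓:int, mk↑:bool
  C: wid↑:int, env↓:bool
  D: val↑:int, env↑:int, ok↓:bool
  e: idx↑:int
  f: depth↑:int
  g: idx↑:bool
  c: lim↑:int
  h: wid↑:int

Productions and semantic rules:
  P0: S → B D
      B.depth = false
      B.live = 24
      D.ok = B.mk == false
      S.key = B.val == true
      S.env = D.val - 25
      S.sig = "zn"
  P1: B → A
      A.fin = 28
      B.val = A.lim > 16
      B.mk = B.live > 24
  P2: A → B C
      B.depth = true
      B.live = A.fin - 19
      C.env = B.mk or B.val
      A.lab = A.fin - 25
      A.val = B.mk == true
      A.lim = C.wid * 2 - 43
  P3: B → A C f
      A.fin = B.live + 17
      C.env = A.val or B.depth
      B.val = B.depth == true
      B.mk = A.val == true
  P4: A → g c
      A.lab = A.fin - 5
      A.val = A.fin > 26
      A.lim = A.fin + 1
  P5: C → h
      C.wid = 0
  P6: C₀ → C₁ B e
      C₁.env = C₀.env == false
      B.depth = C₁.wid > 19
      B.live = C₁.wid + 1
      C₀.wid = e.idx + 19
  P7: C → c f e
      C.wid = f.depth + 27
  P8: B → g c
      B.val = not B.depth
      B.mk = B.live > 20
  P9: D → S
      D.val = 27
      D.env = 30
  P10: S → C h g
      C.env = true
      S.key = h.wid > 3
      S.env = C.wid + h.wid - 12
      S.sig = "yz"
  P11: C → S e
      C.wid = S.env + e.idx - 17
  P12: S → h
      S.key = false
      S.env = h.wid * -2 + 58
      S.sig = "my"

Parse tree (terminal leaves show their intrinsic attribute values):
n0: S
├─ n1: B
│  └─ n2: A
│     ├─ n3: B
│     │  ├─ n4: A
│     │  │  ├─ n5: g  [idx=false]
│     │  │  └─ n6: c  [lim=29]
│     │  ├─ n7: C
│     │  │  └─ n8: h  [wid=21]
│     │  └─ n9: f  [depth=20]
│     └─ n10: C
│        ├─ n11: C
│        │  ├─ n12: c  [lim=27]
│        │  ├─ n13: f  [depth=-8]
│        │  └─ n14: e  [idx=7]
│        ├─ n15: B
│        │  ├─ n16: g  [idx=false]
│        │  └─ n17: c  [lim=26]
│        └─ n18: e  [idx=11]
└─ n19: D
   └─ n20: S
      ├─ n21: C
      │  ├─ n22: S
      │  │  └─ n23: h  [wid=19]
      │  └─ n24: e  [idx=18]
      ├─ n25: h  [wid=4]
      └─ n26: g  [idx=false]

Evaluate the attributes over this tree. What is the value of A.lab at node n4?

1. n1.depth = false  [false]
2. n1.live = 24  [24]
3. n2.fin = 28  [28]
4. n3.depth = true  [true]
5. n3.live = 9  [A.fin - 19]
6. n4.fin = 26  [B.live + 17]
7. n5.idx = false  [terminal]
8. n6.lim = 29  [terminal]
9. n4.lab = 21  [A.fin - 5]
10. n4.val = false  [A.fin > 26]
11. n4.lim = 27  [A.fin + 1]
12. n7.env = true  [A.val or B.depth]
13. n8.wid = 21  [terminal]
14. n7.wid = 0  [0]
15. n9.depth = 20  [terminal]
16. n3.val = true  [B.depth == true]
17. n3.mk = false  [A.val == true]
18. n10.env = true  [B.mk or B.val]
19. n11.env = false  [C₀.env == false]
20. n12.lim = 27  [terminal]
21. n13.depth = -8  [terminal]
22. n14.idx = 7  [terminal]
23. n11.wid = 19  [f.depth + 27]
24. n15.depth = false  [C₁.wid > 19]
25. n15.live = 20  [C₁.wid + 1]
26. n16.idx = false  [terminal]
27. n17.lim = 26  [terminal]
28. n15.val = true  [not B.depth]
29. n15.mk = false  [B.live > 20]
30. n18.idx = 11  [terminal]
31. n10.wid = 30  [e.idx + 19]
32. n2.lab = 3  [A.fin - 25]
33. n2.val = false  [B.mk == true]
34. n2.lim = 17  [C.wid * 2 - 43]
35. n1.val = true  [A.lim > 16]
36. n1.mk = false  [B.live > 24]
37. n19.ok = true  [B.mk == false]
38. n21.env = true  [true]
39. n23.wid = 19  [terminal]
40. n22.key = false  [false]
41. n22.env = 20  [h.wid * -2 + 58]
42. n22.sig = "my"  ["my"]
43. n24.idx = 18  [terminal]
44. n21.wid = 21  [S.env + e.idx - 17]
45. n25.wid = 4  [terminal]
46. n26.idx = false  [terminal]
47. n20.key = true  [h.wid > 3]
48. n20.env = 13  [C.wid + h.wid - 12]
49. n20.sig = "yz"  ["yz"]
50. n19.val = 27  [27]
51. n19.env = 30  [30]
52. n0.key = true  [B.val == true]
53. n0.env = 2  [D.val - 25]
54. n0.sig = "zn"  ["zn"]

21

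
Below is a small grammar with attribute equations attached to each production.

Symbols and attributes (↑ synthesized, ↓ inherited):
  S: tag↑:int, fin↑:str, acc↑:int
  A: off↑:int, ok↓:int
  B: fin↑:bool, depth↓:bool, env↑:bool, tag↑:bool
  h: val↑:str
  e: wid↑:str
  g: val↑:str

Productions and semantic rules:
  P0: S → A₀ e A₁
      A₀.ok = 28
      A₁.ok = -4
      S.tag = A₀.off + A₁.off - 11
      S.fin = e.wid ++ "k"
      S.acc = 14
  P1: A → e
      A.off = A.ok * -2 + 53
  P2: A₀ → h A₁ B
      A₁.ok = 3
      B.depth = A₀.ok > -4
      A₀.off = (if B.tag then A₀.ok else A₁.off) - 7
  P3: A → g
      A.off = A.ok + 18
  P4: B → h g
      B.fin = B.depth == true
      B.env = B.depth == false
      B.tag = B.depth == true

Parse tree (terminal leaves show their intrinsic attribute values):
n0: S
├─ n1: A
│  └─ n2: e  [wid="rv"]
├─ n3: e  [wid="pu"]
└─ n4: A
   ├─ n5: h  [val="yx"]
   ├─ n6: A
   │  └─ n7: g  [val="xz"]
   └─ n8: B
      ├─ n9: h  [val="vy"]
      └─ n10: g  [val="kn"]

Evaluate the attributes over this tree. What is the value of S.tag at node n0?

1. n1.ok = 28  [28]
2. n2.wid = "rv"  [terminal]
3. n1.off = -3  [A.ok * -2 + 53]
4. n3.wid = "pu"  [terminal]
5. n4.ok = -4  [-4]
6. n5.val = "yx"  [terminal]
7. n6.ok = 3  [3]
8. n7.val = "xz"  [terminal]
9. n6.off = 21  [A.ok + 18]
10. n8.depth = false  [A₀.ok > -4]
11. n9.val = "vy"  [terminal]
12. n10.val = "kn"  [terminal]
13. n8.fin = false  [B.depth == true]
14. n8.env = true  [B.depth == false]
15. n8.tag = false  [B.depth == true]
16. n4.off = 14  [(if B.tag then A₀.ok else A₁.off) - 7]
17. n0.tag = 0  [A₀.off + A₁.off - 11]
18. n0.fin = "puk"  [e.wid ++ "k"]
19. n0.acc = 14  [14]

0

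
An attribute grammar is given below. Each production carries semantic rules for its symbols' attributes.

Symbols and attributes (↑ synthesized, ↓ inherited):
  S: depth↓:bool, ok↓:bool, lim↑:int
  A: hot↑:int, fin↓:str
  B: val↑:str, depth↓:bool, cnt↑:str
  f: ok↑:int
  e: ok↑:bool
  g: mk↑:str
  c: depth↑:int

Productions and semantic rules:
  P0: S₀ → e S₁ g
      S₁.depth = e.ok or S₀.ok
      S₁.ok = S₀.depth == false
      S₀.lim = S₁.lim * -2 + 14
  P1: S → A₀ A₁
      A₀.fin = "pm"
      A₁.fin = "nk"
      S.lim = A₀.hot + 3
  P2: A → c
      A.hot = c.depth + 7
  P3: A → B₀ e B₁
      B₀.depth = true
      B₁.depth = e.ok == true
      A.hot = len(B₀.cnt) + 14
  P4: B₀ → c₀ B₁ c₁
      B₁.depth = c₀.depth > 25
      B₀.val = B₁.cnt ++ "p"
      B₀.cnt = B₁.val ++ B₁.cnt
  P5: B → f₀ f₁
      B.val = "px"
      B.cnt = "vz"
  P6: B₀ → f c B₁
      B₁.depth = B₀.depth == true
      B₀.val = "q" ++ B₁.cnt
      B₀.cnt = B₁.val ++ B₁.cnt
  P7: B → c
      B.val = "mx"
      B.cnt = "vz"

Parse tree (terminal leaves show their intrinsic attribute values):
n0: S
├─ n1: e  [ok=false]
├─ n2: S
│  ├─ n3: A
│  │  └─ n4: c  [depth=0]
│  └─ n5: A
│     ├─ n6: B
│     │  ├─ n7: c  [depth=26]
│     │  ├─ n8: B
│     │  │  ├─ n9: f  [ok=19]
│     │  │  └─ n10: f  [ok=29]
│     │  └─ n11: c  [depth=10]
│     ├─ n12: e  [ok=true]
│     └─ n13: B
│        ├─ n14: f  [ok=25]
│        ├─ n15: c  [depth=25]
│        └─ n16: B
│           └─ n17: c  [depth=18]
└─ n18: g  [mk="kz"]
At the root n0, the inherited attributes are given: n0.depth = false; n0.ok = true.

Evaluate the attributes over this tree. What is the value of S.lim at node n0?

1. n0.depth = false  [given at root]
2. n0.ok = true  [given at root]
3. n1.ok = false  [terminal]
4. n2.depth = true  [e.ok or S₀.ok]
5. n2.ok = true  [S₀.depth == false]
6. n3.fin = "pm"  ["pm"]
7. n4.depth = 0  [terminal]
8. n3.hot = 7  [c.depth + 7]
9. n5.fin = "nk"  ["nk"]
10. n6.depth = true  [true]
11. n7.depth = 26  [terminal]
12. n8.depth = true  [c₀.depth > 25]
13. n9.ok = 19  [terminal]
14. n10.ok = 29  [terminal]
15. n8.val = "px"  ["px"]
16. n8.cnt = "vz"  ["vz"]
17. n11.depth = 10  [terminal]
18. n6.val = "vzp"  [B₁.cnt ++ "p"]
19. n6.cnt = "pxvz"  [B₁.val ++ B₁.cnt]
20. n12.ok = true  [terminal]
21. n13.depth = true  [e.ok == true]
22. n14.ok = 25  [terminal]
23. n15.depth = 25  [terminal]
24. n16.depth = true  [B₀.depth == true]
25. n17.depth = 18  [terminal]
26. n16.val = "mx"  ["mx"]
27. n16.cnt = "vz"  ["vz"]
28. n13.val = "qvz"  ["q" ++ B₁.cnt]
29. n13.cnt = "mxvz"  [B₁.val ++ B₁.cnt]
30. n5.hot = 18  [len(B₀.cnt) + 14]
31. n2.lim = 10  [A₀.hot + 3]
32. n18.mk = "kz"  [terminal]
33. n0.lim = -6  [S₁.lim * -2 + 14]

-6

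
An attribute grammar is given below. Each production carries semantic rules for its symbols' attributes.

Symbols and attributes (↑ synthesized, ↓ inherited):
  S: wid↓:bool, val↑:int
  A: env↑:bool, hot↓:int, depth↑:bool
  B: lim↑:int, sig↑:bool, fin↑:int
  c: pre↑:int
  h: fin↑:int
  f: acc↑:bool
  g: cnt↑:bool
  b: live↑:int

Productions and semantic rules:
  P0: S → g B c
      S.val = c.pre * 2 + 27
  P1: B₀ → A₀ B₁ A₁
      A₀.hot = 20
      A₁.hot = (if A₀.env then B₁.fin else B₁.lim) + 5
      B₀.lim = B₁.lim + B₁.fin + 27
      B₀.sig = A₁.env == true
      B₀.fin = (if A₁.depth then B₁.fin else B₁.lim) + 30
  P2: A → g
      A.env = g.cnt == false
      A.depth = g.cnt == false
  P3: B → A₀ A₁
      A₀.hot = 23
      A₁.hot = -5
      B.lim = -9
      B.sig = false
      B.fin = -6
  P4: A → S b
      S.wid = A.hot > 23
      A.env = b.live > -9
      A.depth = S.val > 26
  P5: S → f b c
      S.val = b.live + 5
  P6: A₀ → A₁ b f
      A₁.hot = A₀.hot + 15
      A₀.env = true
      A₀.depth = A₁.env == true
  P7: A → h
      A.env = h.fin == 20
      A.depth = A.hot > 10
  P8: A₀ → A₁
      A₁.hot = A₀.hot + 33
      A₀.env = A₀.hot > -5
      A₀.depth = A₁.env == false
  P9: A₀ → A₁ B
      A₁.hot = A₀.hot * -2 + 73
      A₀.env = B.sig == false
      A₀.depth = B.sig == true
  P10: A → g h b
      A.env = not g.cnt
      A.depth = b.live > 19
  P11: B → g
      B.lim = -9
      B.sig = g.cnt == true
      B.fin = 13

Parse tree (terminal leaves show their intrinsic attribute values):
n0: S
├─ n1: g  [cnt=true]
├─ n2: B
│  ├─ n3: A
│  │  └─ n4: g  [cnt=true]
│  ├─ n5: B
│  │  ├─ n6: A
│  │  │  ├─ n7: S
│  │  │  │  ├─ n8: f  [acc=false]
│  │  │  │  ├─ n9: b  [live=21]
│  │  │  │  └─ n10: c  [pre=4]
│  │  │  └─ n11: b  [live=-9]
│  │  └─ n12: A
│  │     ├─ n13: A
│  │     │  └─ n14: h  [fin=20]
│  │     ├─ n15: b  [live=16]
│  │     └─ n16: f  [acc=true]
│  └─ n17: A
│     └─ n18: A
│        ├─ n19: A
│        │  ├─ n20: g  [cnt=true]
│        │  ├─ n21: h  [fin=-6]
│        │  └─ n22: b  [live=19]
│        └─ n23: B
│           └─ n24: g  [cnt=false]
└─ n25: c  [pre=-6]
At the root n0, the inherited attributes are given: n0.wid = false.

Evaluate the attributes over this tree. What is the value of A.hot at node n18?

29

1. n0.wid = false  [given at root]
2. n1.cnt = true  [terminal]
3. n3.hot = 20  [20]
4. n4.cnt = true  [terminal]
5. n3.env = false  [g.cnt == false]
6. n3.depth = false  [g.cnt == false]
7. n6.hot = 23  [23]
8. n7.wid = false  [A.hot > 23]
9. n8.acc = false  [terminal]
10. n9.live = 21  [terminal]
11. n10.pre = 4  [terminal]
12. n7.val = 26  [b.live + 5]
13. n11.live = -9  [terminal]
14. n6.env = false  [b.live > -9]
15. n6.depth = false  [S.val > 26]
16. n12.hot = -5  [-5]
17. n13.hot = 10  [A₀.hot + 15]
18. n14.fin = 20  [terminal]
19. n13.env = true  [h.fin == 20]
20. n13.depth = false  [A.hot > 10]
21. n15.live = 16  [terminal]
22. n16.acc = true  [terminal]
23. n12.env = true  [true]
24. n12.depth = true  [A₁.env == true]
25. n5.lim = -9  [-9]
26. n5.sig = false  [false]
27. n5.fin = -6  [-6]
28. n17.hot = -4  [(if A₀.env then B₁.fin else B₁.lim) + 5]
29. n18.hot = 29  [A₀.hot + 33]
30. n19.hot = 15  [A₀.hot * -2 + 73]
31. n20.cnt = true  [terminal]
32. n21.fin = -6  [terminal]
33. n22.live = 19  [terminal]
34. n19.env = false  [not g.cnt]
35. n19.depth = false  [b.live > 19]
36. n24.cnt = false  [terminal]
37. n23.lim = -9  [-9]
38. n23.sig = false  [g.cnt == true]
39. n23.fin = 13  [13]
40. n18.env = true  [B.sig == false]
41. n18.depth = false  [B.sig == true]
42. n17.env = true  [A₀.hot > -5]
43. n17.depth = false  [A₁.env == false]
44. n2.lim = 12  [B₁.lim + B₁.fin + 27]
45. n2.sig = true  [A₁.env == true]
46. n2.fin = 21  [(if A₁.depth then B₁.fin else B₁.lim) + 30]
47. n25.pre = -6  [terminal]
48. n0.val = 15  [c.pre * 2 + 27]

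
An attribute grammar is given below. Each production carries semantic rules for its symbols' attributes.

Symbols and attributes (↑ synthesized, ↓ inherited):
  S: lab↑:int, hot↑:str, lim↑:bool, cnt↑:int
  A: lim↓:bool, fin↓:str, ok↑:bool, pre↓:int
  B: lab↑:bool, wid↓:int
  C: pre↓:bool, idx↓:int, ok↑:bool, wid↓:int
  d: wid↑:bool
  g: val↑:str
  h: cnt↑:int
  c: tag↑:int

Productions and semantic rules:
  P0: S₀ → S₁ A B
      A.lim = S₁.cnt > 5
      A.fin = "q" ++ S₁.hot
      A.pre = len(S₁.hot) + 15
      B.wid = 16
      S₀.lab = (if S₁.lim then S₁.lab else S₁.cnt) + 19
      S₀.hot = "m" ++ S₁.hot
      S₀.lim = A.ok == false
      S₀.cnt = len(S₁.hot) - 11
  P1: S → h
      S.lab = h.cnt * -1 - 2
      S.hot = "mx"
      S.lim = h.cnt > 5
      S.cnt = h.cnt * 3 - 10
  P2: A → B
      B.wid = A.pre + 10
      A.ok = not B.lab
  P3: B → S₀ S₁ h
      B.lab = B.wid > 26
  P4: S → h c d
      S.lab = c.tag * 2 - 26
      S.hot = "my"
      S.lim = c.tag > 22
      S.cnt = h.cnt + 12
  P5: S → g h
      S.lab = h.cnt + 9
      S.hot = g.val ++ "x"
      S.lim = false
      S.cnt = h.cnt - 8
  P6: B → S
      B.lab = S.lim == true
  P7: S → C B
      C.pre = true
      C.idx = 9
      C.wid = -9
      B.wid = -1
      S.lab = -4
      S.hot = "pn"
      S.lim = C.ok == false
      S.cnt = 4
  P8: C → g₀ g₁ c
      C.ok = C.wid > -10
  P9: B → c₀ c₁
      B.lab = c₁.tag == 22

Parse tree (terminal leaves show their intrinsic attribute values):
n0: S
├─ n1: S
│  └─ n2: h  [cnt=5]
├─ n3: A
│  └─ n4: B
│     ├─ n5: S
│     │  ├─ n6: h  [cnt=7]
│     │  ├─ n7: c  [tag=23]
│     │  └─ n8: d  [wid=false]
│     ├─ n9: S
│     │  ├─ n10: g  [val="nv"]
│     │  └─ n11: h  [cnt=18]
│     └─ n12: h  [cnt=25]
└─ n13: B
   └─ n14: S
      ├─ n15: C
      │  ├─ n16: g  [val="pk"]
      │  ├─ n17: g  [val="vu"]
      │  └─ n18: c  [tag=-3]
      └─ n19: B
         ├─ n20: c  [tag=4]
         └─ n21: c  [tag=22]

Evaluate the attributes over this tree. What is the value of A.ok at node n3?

false

1. n2.cnt = 5  [terminal]
2. n1.lab = -7  [h.cnt * -1 - 2]
3. n1.hot = "mx"  ["mx"]
4. n1.lim = false  [h.cnt > 5]
5. n1.cnt = 5  [h.cnt * 3 - 10]
6. n3.lim = false  [S₁.cnt > 5]
7. n3.fin = "qmx"  ["q" ++ S₁.hot]
8. n3.pre = 17  [len(S₁.hot) + 15]
9. n4.wid = 27  [A.pre + 10]
10. n6.cnt = 7  [terminal]
11. n7.tag = 23  [terminal]
12. n8.wid = false  [terminal]
13. n5.lab = 20  [c.tag * 2 - 26]
14. n5.hot = "my"  ["my"]
15. n5.lim = true  [c.tag > 22]
16. n5.cnt = 19  [h.cnt + 12]
17. n10.val = "nv"  [terminal]
18. n11.cnt = 18  [terminal]
19. n9.lab = 27  [h.cnt + 9]
20. n9.hot = "nvx"  [g.val ++ "x"]
21. n9.lim = false  [false]
22. n9.cnt = 10  [h.cnt - 8]
23. n12.cnt = 25  [terminal]
24. n4.lab = true  [B.wid > 26]
25. n3.ok = false  [not B.lab]
26. n13.wid = 16  [16]
27. n15.pre = true  [true]
28. n15.idx = 9  [9]
29. n15.wid = -9  [-9]
30. n16.val = "pk"  [terminal]
31. n17.val = "vu"  [terminal]
32. n18.tag = -3  [terminal]
33. n15.ok = true  [C.wid > -10]
34. n19.wid = -1  [-1]
35. n20.tag = 4  [terminal]
36. n21.tag = 22  [terminal]
37. n19.lab = true  [c₁.tag == 22]
38. n14.lab = -4  [-4]
39. n14.hot = "pn"  ["pn"]
40. n14.lim = false  [C.ok == false]
41. n14.cnt = 4  [4]
42. n13.lab = false  [S.lim == true]
43. n0.lab = 24  [(if S₁.lim then S₁.lab else S₁.cnt) + 19]
44. n0.hot = "mmx"  ["m" ++ S₁.hot]
45. n0.lim = true  [A.ok == false]
46. n0.cnt = -9  [len(S₁.hot) - 11]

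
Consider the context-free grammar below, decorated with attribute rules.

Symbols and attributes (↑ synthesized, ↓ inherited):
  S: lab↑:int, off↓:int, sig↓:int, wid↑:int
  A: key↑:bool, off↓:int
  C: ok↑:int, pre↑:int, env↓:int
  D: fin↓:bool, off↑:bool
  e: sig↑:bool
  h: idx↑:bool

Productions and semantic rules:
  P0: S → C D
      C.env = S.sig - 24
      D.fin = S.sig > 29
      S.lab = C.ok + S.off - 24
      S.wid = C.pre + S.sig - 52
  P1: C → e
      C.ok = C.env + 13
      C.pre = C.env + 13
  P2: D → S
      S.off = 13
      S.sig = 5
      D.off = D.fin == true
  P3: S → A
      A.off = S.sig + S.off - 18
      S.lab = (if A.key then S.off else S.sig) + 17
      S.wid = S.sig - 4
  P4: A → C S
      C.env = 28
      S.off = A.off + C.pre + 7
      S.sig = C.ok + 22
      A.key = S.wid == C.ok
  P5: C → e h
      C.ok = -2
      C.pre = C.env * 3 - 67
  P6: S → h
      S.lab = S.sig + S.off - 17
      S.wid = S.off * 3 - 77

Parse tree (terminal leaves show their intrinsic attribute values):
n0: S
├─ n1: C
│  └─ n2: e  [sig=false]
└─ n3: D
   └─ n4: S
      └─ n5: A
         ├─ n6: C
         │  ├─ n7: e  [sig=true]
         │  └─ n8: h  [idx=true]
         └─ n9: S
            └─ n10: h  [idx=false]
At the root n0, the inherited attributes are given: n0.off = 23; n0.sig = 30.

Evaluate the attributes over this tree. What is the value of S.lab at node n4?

22

1. n0.off = 23  [given at root]
2. n0.sig = 30  [given at root]
3. n1.env = 6  [S.sig - 24]
4. n2.sig = false  [terminal]
5. n1.ok = 19  [C.env + 13]
6. n1.pre = 19  [C.env + 13]
7. n3.fin = true  [S.sig > 29]
8. n4.off = 13  [13]
9. n4.sig = 5  [5]
10. n5.off = 0  [S.sig + S.off - 18]
11. n6.env = 28  [28]
12. n7.sig = true  [terminal]
13. n8.idx = true  [terminal]
14. n6.ok = -2  [-2]
15. n6.pre = 17  [C.env * 3 - 67]
16. n9.off = 24  [A.off + C.pre + 7]
17. n9.sig = 20  [C.ok + 22]
18. n10.idx = false  [terminal]
19. n9.lab = 27  [S.sig + S.off - 17]
20. n9.wid = -5  [S.off * 3 - 77]
21. n5.key = false  [S.wid == C.ok]
22. n4.lab = 22  [(if A.key then S.off else S.sig) + 17]
23. n4.wid = 1  [S.sig - 4]
24. n3.off = true  [D.fin == true]
25. n0.lab = 18  [C.ok + S.off - 24]
26. n0.wid = -3  [C.pre + S.sig - 52]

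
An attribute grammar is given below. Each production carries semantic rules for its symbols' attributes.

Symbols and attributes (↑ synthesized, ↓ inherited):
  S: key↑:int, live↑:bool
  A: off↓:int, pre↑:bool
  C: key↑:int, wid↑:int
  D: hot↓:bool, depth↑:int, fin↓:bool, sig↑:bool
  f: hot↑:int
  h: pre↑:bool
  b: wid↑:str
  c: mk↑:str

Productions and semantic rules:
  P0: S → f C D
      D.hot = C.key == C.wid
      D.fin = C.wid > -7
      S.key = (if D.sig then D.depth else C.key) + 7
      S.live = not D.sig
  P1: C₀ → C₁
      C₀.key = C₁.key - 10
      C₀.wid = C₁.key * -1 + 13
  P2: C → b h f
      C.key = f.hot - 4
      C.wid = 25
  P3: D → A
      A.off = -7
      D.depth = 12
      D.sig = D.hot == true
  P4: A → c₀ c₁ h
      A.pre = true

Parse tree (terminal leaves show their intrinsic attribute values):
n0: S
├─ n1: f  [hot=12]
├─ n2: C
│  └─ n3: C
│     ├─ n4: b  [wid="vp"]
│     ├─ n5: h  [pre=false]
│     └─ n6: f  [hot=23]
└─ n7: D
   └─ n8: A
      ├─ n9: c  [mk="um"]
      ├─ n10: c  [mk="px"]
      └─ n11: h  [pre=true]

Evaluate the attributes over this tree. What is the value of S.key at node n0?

16

1. n1.hot = 12  [terminal]
2. n4.wid = "vp"  [terminal]
3. n5.pre = false  [terminal]
4. n6.hot = 23  [terminal]
5. n3.key = 19  [f.hot - 4]
6. n3.wid = 25  [25]
7. n2.key = 9  [C₁.key - 10]
8. n2.wid = -6  [C₁.key * -1 + 13]
9. n7.hot = false  [C.key == C.wid]
10. n7.fin = true  [C.wid > -7]
11. n8.off = -7  [-7]
12. n9.mk = "um"  [terminal]
13. n10.mk = "px"  [terminal]
14. n11.pre = true  [terminal]
15. n8.pre = true  [true]
16. n7.depth = 12  [12]
17. n7.sig = false  [D.hot == true]
18. n0.key = 16  [(if D.sig then D.depth else C.key) + 7]
19. n0.live = true  [not D.sig]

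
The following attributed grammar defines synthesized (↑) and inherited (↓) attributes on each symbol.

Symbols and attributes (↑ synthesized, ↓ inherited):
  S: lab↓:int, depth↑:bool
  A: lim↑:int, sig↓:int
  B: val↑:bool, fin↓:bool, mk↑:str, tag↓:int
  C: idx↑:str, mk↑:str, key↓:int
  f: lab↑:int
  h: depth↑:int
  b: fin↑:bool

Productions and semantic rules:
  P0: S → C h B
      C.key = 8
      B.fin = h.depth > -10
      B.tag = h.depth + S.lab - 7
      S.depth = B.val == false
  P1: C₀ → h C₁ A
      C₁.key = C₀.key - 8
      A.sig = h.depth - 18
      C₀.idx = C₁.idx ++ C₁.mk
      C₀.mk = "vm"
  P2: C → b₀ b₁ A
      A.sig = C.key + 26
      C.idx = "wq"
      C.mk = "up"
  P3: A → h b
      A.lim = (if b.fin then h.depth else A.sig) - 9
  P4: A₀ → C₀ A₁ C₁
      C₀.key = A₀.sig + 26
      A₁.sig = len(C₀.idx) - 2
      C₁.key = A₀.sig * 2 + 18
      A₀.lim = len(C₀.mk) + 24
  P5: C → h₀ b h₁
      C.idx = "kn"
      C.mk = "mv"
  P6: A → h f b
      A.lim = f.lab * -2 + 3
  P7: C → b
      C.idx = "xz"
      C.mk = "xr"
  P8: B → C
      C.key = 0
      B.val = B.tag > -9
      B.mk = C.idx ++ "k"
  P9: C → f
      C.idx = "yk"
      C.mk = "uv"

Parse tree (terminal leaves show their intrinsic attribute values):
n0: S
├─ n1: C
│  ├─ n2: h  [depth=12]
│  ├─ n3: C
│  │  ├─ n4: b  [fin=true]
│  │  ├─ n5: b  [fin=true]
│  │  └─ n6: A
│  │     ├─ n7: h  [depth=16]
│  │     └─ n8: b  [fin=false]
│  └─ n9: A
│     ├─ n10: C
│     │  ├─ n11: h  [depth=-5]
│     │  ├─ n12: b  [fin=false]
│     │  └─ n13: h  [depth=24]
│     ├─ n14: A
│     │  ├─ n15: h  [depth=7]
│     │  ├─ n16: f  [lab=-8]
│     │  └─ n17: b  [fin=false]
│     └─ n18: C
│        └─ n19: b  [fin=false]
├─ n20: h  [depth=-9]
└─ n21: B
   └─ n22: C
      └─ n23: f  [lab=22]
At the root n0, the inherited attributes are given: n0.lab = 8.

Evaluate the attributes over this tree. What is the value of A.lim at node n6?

1. n0.lab = 8  [given at root]
2. n1.key = 8  [8]
3. n2.depth = 12  [terminal]
4. n3.key = 0  [C₀.key - 8]
5. n4.fin = true  [terminal]
6. n5.fin = true  [terminal]
7. n6.sig = 26  [C.key + 26]
8. n7.depth = 16  [terminal]
9. n8.fin = false  [terminal]
10. n6.lim = 17  [(if b.fin then h.depth else A.sig) - 9]
11. n3.idx = "wq"  ["wq"]
12. n3.mk = "up"  ["up"]
13. n9.sig = -6  [h.depth - 18]
14. n10.key = 20  [A₀.sig + 26]
15. n11.depth = -5  [terminal]
16. n12.fin = false  [terminal]
17. n13.depth = 24  [terminal]
18. n10.idx = "kn"  ["kn"]
19. n10.mk = "mv"  ["mv"]
20. n14.sig = 0  [len(C₀.idx) - 2]
21. n15.depth = 7  [terminal]
22. n16.lab = -8  [terminal]
23. n17.fin = false  [terminal]
24. n14.lim = 19  [f.lab * -2 + 3]
25. n18.key = 6  [A₀.sig * 2 + 18]
26. n19.fin = false  [terminal]
27. n18.idx = "xz"  ["xz"]
28. n18.mk = "xr"  ["xr"]
29. n9.lim = 26  [len(C₀.mk) + 24]
30. n1.idx = "wqup"  [C₁.idx ++ C₁.mk]
31. n1.mk = "vm"  ["vm"]
32. n20.depth = -9  [terminal]
33. n21.fin = true  [h.depth > -10]
34. n21.tag = -8  [h.depth + S.lab - 7]
35. n22.key = 0  [0]
36. n23.lab = 22  [terminal]
37. n22.idx = "yk"  ["yk"]
38. n22.mk = "uv"  ["uv"]
39. n21.val = true  [B.tag > -9]
40. n21.mk = "ykk"  [C.idx ++ "k"]
41. n0.depth = false  [B.val == false]

17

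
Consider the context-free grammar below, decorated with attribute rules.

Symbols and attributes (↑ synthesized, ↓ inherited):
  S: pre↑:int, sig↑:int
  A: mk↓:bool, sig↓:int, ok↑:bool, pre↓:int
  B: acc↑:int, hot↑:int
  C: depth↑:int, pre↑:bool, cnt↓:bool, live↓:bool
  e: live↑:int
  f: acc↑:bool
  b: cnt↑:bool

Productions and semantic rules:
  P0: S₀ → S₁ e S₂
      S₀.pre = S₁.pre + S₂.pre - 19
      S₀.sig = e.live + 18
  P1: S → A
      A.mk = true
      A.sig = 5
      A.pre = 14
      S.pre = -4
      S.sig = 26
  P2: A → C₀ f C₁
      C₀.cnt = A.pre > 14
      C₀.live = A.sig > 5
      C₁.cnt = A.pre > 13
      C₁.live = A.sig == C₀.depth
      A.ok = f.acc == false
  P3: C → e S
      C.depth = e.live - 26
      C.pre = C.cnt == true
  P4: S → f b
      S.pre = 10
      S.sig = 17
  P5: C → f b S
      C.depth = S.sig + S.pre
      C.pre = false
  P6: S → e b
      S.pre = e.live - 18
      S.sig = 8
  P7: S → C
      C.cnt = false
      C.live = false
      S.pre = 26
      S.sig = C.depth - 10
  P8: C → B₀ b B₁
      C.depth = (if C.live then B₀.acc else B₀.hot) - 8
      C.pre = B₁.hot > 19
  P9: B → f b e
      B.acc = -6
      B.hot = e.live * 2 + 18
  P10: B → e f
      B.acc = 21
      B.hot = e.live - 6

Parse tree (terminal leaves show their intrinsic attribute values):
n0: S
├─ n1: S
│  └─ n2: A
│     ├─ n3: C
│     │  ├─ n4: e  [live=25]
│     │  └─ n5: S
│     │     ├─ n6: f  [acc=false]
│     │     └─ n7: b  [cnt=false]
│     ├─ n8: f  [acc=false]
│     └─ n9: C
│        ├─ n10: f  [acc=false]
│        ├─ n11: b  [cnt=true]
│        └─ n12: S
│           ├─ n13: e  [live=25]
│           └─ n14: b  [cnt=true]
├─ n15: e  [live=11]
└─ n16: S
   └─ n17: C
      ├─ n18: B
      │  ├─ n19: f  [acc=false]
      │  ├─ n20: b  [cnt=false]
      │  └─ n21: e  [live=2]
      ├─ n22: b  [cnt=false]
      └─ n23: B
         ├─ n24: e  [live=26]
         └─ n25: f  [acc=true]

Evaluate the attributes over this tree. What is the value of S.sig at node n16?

1. n2.mk = true  [true]
2. n2.sig = 5  [5]
3. n2.pre = 14  [14]
4. n3.cnt = false  [A.pre > 14]
5. n3.live = false  [A.sig > 5]
6. n4.live = 25  [terminal]
7. n6.acc = false  [terminal]
8. n7.cnt = false  [terminal]
9. n5.pre = 10  [10]
10. n5.sig = 17  [17]
11. n3.depth = -1  [e.live - 26]
12. n3.pre = false  [C.cnt == true]
13. n8.acc = false  [terminal]
14. n9.cnt = true  [A.pre > 13]
15. n9.live = false  [A.sig == C₀.depth]
16. n10.acc = false  [terminal]
17. n11.cnt = true  [terminal]
18. n13.live = 25  [terminal]
19. n14.cnt = true  [terminal]
20. n12.pre = 7  [e.live - 18]
21. n12.sig = 8  [8]
22. n9.depth = 15  [S.sig + S.pre]
23. n9.pre = false  [false]
24. n2.ok = true  [f.acc == false]
25. n1.pre = -4  [-4]
26. n1.sig = 26  [26]
27. n15.live = 11  [terminal]
28. n17.cnt = false  [false]
29. n17.live = false  [false]
30. n19.acc = false  [terminal]
31. n20.cnt = false  [terminal]
32. n21.live = 2  [terminal]
33. n18.acc = -6  [-6]
34. n18.hot = 22  [e.live * 2 + 18]
35. n22.cnt = false  [terminal]
36. n24.live = 26  [terminal]
37. n25.acc = true  [terminal]
38. n23.acc = 21  [21]
39. n23.hot = 20  [e.live - 6]
40. n17.depth = 14  [(if C.live then B₀.acc else B₀.hot) - 8]
41. n17.pre = true  [B₁.hot > 19]
42. n16.pre = 26  [26]
43. n16.sig = 4  [C.depth - 10]
44. n0.pre = 3  [S₁.pre + S₂.pre - 19]
45. n0.sig = 29  [e.live + 18]

4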